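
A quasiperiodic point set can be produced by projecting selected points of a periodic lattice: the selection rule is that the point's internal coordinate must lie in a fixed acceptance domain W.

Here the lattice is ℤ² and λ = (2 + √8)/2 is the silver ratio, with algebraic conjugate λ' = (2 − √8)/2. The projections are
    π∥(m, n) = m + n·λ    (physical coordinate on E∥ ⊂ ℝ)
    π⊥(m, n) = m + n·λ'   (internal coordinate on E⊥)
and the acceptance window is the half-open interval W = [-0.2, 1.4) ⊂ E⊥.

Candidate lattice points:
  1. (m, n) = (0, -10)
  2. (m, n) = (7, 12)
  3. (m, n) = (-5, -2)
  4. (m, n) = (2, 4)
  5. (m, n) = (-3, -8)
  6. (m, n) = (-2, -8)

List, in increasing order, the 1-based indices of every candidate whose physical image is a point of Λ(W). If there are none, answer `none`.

Compute λ' = (2−√8)/2 = -0.4142, so π⊥(m,n) = m -0.4142·n.
candidate 1: (m,n)=(0,-10) → π∥ = 0-10·λ ≈ -24.1421, π⊥ = 0-10·λ' ≈ 4.1421 ∉ [-0.2, 1.4) ⇒ out
candidate 2: (m,n)=(7,12) → π∥ = 7+12·λ ≈ 35.9706, π⊥ = 7+12·λ' ≈ 2.0294 ∉ [-0.2, 1.4) ⇒ out
candidate 3: (m,n)=(-5,-2) → π∥ = -5-2·λ ≈ -9.8284, π⊥ = -5-2·λ' ≈ -4.1716 ∉ [-0.2, 1.4) ⇒ out
candidate 4: (m,n)=(2,4) → π∥ = 2+4·λ ≈ 11.6569, π⊥ = 2+4·λ' ≈ 0.3431 ∈ [-0.2, 1.4) ⇒ IN Λ
candidate 5: (m,n)=(-3,-8) → π∥ = -3-8·λ ≈ -22.3137, π⊥ = -3-8·λ' ≈ 0.3137 ∈ [-0.2, 1.4) ⇒ IN Λ
candidate 6: (m,n)=(-2,-8) → π∥ = -2-8·λ ≈ -21.3137, π⊥ = -2-8·λ' ≈ 1.3137 ∈ [-0.2, 1.4) ⇒ IN Λ

4, 5, 6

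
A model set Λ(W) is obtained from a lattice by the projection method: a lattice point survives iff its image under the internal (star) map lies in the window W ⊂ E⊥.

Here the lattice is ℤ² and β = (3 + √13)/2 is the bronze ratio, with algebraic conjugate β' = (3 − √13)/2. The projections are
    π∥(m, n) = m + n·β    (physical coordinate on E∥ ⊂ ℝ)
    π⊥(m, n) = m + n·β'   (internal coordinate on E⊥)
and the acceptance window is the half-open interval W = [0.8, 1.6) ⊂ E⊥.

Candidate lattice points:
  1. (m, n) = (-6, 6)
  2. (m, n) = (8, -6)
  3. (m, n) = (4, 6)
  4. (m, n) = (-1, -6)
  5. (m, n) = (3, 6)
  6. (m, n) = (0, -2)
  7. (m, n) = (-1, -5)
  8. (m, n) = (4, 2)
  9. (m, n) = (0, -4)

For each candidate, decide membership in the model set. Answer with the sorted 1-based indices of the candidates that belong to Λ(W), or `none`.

4, 5, 9

Compute β' = (3−√13)/2 = -0.302776, so π⊥(m,n) = m -0.302776·n.
#1 (-6,6): internal coord -6 + (6)·β' = -7.816654; -7.816654 ∉ [0.8, 1.6) → out
#2 (8,-6): internal coord 8 + (-6)·β' = +9.816654; +9.816654 ∉ [0.8, 1.6) → out
#3 (4,6): internal coord 4 + (6)·β' = +2.183346; +2.183346 ∉ [0.8, 1.6) → out
#4 (-1,-6): internal coord -1 + (-6)·β' = +0.816654; +0.816654 ∈ [0.8, 1.6) → IN Λ
#5 (3,6): internal coord 3 + (6)·β' = +1.183346; +1.183346 ∈ [0.8, 1.6) → IN Λ
#6 (0,-2): internal coord 0 + (-2)·β' = +0.605551; +0.605551 ∉ [0.8, 1.6) → out
#7 (-1,-5): internal coord -1 + (-5)·β' = +0.513878; +0.513878 ∉ [0.8, 1.6) → out
#8 (4,2): internal coord 4 + (2)·β' = +3.394449; +3.394449 ∉ [0.8, 1.6) → out
#9 (0,-4): internal coord 0 + (-4)·β' = +1.211103; +1.211103 ∈ [0.8, 1.6) → IN Λ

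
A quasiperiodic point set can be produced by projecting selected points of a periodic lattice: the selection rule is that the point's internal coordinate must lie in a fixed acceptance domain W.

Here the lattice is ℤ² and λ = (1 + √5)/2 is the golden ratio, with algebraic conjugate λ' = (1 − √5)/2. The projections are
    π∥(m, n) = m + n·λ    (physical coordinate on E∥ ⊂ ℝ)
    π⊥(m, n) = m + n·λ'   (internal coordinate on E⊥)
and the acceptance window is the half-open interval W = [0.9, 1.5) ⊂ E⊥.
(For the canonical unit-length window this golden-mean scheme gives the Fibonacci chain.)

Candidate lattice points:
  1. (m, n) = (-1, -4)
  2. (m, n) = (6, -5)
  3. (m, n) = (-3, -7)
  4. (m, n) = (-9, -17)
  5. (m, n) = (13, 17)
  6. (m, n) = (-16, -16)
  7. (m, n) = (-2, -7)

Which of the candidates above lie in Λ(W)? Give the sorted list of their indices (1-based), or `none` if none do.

1, 3

λ' = (1−√5)/2 ≈ -0.618034.
candidate 1: (m,n)=(-1,-4) → π∥ = -1-4·λ ≈ -7.472136, π⊥ = -1-4·λ' ≈ 1.472136 ∈ [0.9, 1.5) ⇒ IN Λ
candidate 2: (m,n)=(6,-5) → π∥ = 6-5·λ ≈ -2.090170, π⊥ = 6-5·λ' ≈ 9.090170 ∉ [0.9, 1.5) ⇒ out
candidate 3: (m,n)=(-3,-7) → π∥ = -3-7·λ ≈ -14.326238, π⊥ = -3-7·λ' ≈ 1.326238 ∈ [0.9, 1.5) ⇒ IN Λ
candidate 4: (m,n)=(-9,-17) → π∥ = -9-17·λ ≈ -36.506578, π⊥ = -9-17·λ' ≈ 1.506578 ∉ [0.9, 1.5) ⇒ out
candidate 5: (m,n)=(13,17) → π∥ = 13+17·λ ≈ 40.506578, π⊥ = 13+17·λ' ≈ 2.493422 ∉ [0.9, 1.5) ⇒ out
candidate 6: (m,n)=(-16,-16) → π∥ = -16-16·λ ≈ -41.888544, π⊥ = -16-16·λ' ≈ -6.111456 ∉ [0.9, 1.5) ⇒ out
candidate 7: (m,n)=(-2,-7) → π∥ = -2-7·λ ≈ -13.326238, π⊥ = -2-7·λ' ≈ 2.326238 ∉ [0.9, 1.5) ⇒ out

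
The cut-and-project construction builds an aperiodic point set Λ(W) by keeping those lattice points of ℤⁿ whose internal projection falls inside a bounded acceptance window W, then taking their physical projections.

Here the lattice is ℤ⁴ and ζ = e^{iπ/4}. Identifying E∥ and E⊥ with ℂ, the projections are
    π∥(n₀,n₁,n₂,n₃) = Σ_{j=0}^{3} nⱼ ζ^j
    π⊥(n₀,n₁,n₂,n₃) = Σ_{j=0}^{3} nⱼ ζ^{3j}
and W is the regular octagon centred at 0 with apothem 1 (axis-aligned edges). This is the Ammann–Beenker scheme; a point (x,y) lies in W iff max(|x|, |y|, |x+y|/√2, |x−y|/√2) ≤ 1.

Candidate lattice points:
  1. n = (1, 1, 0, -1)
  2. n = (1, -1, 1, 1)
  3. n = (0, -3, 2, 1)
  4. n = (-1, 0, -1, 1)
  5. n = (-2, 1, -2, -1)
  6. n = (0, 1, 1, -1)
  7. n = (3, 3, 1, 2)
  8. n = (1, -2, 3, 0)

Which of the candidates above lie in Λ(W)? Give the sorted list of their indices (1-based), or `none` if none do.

1

With ζ = e^{iπ/4} the internal vectors are ζ^0,ζ^3,ζ^6,ζ^9.
#1 (1, 1, 0, -1): internal (-0.4142, 0.0000); octagon support 0.4142 vs apothem 1 → ∈ W
#2 (1, -1, 1, 1): internal (2.4142, -1.0000); octagon support 2.4142 vs apothem 1 → ∉ W
#3 (0, -3, 2, 1): internal (2.8284, -3.4142); octagon support 4.4142 vs apothem 1 → ∉ W
#4 (-1, 0, -1, 1): internal (-0.2929, 1.7071); octagon support 1.7071 vs apothem 1 → ∉ W
#5 (-2, 1, -2, -1): internal (-3.4142, 2.0000); octagon support 3.8284 vs apothem 1 → ∉ W
#6 (0, 1, 1, -1): internal (-1.4142, -1.0000); octagon support 1.7071 vs apothem 1 → ∉ W
#7 (3, 3, 1, 2): internal (2.2929, 2.5355); octagon support 3.4142 vs apothem 1 → ∉ W
#8 (1, -2, 3, 0): internal (2.4142, -4.4142); octagon support 4.8284 vs apothem 1 → ∉ W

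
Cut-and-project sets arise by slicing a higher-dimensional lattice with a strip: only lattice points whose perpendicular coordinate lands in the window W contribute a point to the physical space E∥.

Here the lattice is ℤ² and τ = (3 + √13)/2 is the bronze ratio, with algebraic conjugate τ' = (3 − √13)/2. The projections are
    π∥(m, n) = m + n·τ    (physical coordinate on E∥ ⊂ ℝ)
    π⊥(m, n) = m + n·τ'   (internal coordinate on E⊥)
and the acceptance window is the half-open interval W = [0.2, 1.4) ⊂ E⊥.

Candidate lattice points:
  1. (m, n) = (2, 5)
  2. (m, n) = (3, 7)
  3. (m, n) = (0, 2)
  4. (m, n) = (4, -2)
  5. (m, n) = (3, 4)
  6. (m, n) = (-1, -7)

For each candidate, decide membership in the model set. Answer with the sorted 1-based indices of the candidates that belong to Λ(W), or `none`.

1, 2, 6

Numerically τ ≈ 3.30278 and τ' = −1/τ ≈ -0.30278.
candidate 1: (m,n)=(2,5) → π∥ = 2+5·τ ≈ 18.51388, π⊥ = 2+5·τ' ≈ 0.48612 ∈ [0.2, 1.4) ⇒ IN Λ
candidate 2: (m,n)=(3,7) → π∥ = 3+7·τ ≈ 26.11943, π⊥ = 3+7·τ' ≈ 0.88057 ∈ [0.2, 1.4) ⇒ IN Λ
candidate 3: (m,n)=(0,2) → π∥ = 0+2·τ ≈ 6.60555, π⊥ = 0+2·τ' ≈ -0.60555 ∉ [0.2, 1.4) ⇒ out
candidate 4: (m,n)=(4,-2) → π∥ = 4-2·τ ≈ -2.60555, π⊥ = 4-2·τ' ≈ 4.60555 ∉ [0.2, 1.4) ⇒ out
candidate 5: (m,n)=(3,4) → π∥ = 3+4·τ ≈ 16.21110, π⊥ = 3+4·τ' ≈ 1.78890 ∉ [0.2, 1.4) ⇒ out
candidate 6: (m,n)=(-1,-7) → π∥ = -1-7·τ ≈ -24.11943, π⊥ = -1-7·τ' ≈ 1.11943 ∈ [0.2, 1.4) ⇒ IN Λ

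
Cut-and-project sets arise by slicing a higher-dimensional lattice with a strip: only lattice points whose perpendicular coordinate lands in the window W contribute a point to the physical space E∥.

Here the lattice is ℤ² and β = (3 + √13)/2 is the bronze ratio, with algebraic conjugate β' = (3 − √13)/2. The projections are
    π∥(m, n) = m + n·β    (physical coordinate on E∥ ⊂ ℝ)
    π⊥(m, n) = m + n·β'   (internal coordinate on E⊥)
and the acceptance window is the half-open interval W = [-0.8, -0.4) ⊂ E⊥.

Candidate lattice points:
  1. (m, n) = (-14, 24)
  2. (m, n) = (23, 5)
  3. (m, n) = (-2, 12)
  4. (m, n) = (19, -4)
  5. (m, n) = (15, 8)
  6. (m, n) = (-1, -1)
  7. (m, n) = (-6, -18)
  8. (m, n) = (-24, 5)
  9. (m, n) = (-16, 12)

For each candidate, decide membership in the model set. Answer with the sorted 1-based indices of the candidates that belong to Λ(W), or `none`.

Numerically β ≈ 3.3028 and β' = −1/β ≈ -0.3028.
#1 (-14,24): internal coord -14 + (24)·β' = -21.2666; -21.2666 ∉ [-0.8, -0.4) → out
#2 (23,5): internal coord 23 + (5)·β' = +21.4861; +21.4861 ∉ [-0.8, -0.4) → out
#3 (-2,12): internal coord -2 + (12)·β' = -5.6333; -5.6333 ∉ [-0.8, -0.4) → out
#4 (19,-4): internal coord 19 + (-4)·β' = +20.2111; +20.2111 ∉ [-0.8, -0.4) → out
#5 (15,8): internal coord 15 + (8)·β' = +12.5778; +12.5778 ∉ [-0.8, -0.4) → out
#6 (-1,-1): internal coord -1 + (-1)·β' = -0.6972; -0.6972 ∈ [-0.8, -0.4) → IN Λ
#7 (-6,-18): internal coord -6 + (-18)·β' = -0.5500; -0.5500 ∈ [-0.8, -0.4) → IN Λ
#8 (-24,5): internal coord -24 + (5)·β' = -25.5139; -25.5139 ∉ [-0.8, -0.4) → out
#9 (-16,12): internal coord -16 + (12)·β' = -19.6333; -19.6333 ∉ [-0.8, -0.4) → out

6, 7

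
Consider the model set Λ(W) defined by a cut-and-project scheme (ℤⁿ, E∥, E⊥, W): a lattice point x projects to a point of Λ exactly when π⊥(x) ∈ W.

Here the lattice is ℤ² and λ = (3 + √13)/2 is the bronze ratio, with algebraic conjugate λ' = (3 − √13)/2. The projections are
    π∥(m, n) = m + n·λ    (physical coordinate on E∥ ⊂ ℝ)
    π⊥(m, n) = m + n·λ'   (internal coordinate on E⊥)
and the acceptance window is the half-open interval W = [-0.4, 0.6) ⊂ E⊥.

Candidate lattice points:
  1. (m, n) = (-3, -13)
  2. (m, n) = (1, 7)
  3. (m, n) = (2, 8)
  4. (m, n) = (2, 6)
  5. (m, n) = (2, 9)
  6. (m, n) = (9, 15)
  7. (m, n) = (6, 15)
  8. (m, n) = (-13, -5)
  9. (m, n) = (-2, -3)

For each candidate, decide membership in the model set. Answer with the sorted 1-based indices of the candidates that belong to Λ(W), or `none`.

Compute λ' = (3−√13)/2 = -0.30278, so π⊥(m,n) = m -0.30278·n.
candidate 1: (m,n)=(-3,-13) → π∥ = -3-13·λ ≈ -45.93608, π⊥ = -3-13·λ' ≈ 0.93608 ∉ [-0.4, 0.6) ⇒ out
candidate 2: (m,n)=(1,7) → π∥ = 1+7·λ ≈ 24.11943, π⊥ = 1+7·λ' ≈ -1.11943 ∉ [-0.4, 0.6) ⇒ out
candidate 3: (m,n)=(2,8) → π∥ = 2+8·λ ≈ 28.42221, π⊥ = 2+8·λ' ≈ -0.42221 ∉ [-0.4, 0.6) ⇒ out
candidate 4: (m,n)=(2,6) → π∥ = 2+6·λ ≈ 21.81665, π⊥ = 2+6·λ' ≈ 0.18335 ∈ [-0.4, 0.6) ⇒ IN Λ
candidate 5: (m,n)=(2,9) → π∥ = 2+9·λ ≈ 31.72498, π⊥ = 2+9·λ' ≈ -0.72498 ∉ [-0.4, 0.6) ⇒ out
candidate 6: (m,n)=(9,15) → π∥ = 9+15·λ ≈ 58.54163, π⊥ = 9+15·λ' ≈ 4.45837 ∉ [-0.4, 0.6) ⇒ out
candidate 7: (m,n)=(6,15) → π∥ = 6+15·λ ≈ 55.54163, π⊥ = 6+15·λ' ≈ 1.45837 ∉ [-0.4, 0.6) ⇒ out
candidate 8: (m,n)=(-13,-5) → π∥ = -13-5·λ ≈ -29.51388, π⊥ = -13-5·λ' ≈ -11.48612 ∉ [-0.4, 0.6) ⇒ out
candidate 9: (m,n)=(-2,-3) → π∥ = -2-3·λ ≈ -11.90833, π⊥ = -2-3·λ' ≈ -1.09167 ∉ [-0.4, 0.6) ⇒ out

4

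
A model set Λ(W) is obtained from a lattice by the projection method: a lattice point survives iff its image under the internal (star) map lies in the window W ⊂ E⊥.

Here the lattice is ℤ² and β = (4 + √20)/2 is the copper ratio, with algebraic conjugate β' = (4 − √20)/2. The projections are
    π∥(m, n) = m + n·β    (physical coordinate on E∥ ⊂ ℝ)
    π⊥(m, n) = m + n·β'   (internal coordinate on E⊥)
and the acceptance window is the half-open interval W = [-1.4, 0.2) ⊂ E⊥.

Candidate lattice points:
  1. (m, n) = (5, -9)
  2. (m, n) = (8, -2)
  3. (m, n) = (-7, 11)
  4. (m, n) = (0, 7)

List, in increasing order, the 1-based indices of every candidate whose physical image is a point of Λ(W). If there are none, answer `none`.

none

β' = (4−√20)/2 ≈ -0.23607.
#1 (5,-9): internal coord 5 + (-9)·β' = +7.12461; +7.12461 ∉ [-1.4, 0.2) → out
#2 (8,-2): internal coord 8 + (-2)·β' = +8.47214; +8.47214 ∉ [-1.4, 0.2) → out
#3 (-7,11): internal coord -7 + (11)·β' = -9.59675; -9.59675 ∉ [-1.4, 0.2) → out
#4 (0,7): internal coord 0 + (7)·β' = -1.65248; -1.65248 ∉ [-1.4, 0.2) → out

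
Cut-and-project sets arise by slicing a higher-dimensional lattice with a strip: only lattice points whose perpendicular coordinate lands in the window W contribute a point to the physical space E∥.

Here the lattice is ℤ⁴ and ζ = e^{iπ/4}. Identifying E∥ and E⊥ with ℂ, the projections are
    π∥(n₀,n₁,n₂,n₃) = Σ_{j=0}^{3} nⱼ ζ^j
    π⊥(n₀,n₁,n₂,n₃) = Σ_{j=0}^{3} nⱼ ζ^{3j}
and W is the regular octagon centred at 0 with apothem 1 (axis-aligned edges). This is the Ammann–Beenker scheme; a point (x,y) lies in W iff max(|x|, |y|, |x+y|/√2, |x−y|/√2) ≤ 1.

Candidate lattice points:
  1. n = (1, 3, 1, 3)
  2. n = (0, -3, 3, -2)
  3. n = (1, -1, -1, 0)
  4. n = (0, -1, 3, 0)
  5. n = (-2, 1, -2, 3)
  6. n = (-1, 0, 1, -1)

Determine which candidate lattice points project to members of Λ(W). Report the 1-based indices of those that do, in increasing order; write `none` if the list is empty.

With ζ = e^{iπ/4} the internal vectors are ζ^0,ζ^3,ζ^6,ζ^9.
#1 (1, 3, 1, 3): internal (1.000000, 3.242641); octagon support 3.242641 vs apothem 1 → ∉ W
#2 (0, -3, 3, -2): internal (0.707107, -6.535534); octagon support 6.535534 vs apothem 1 → ∉ W
#3 (1, -1, -1, 0): internal (1.707107, 0.292893); octagon support 1.707107 vs apothem 1 → ∉ W
#4 (0, -1, 3, 0): internal (0.707107, -3.707107); octagon support 3.707107 vs apothem 1 → ∉ W
#5 (-2, 1, -2, 3): internal (-0.585786, 4.828427); octagon support 4.828427 vs apothem 1 → ∉ W
#6 (-1, 0, 1, -1): internal (-1.707107, -1.707107); octagon support 2.414214 vs apothem 1 → ∉ W

none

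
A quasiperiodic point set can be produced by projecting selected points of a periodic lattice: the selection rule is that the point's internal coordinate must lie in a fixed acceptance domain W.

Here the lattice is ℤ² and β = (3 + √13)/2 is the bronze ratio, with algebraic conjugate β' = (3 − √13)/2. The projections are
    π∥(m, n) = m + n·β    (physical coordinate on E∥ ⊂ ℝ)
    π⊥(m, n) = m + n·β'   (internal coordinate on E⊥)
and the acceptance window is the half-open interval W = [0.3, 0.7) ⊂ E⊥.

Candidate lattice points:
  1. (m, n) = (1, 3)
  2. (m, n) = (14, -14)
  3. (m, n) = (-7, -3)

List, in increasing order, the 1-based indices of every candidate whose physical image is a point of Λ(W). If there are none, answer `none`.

Compute β' = (3−√13)/2 = -0.30278, so π⊥(m,n) = m -0.30278·n.
[1] lift (1,3): star map gives 0.09167; window check 0.3 ≤ 0.09167 < 0.7 is false → out
[2] lift (14,-14): star map gives 18.23886; window check 0.3 ≤ 18.23886 < 0.7 is false → out
[3] lift (-7,-3): star map gives -6.09167; window check 0.3 ≤ -6.09167 < 0.7 is false → out

none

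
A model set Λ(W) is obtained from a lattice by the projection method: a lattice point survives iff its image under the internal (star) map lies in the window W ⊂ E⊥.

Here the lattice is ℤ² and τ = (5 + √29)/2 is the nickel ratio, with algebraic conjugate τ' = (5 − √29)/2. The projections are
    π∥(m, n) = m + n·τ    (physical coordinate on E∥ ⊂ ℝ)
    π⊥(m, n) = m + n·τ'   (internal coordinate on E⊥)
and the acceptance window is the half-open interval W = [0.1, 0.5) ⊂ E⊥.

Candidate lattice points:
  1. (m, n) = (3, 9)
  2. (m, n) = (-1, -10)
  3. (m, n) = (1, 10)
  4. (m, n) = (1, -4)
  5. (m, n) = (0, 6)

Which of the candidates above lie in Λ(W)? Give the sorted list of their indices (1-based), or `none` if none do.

τ' = (5−√29)/2 ≈ -0.1926.
#1 (3,9): internal coord 3 + (9)·τ' = +1.2668; +1.2668 ∉ [0.1, 0.5) → out
#2 (-1,-10): internal coord -1 + (-10)·τ' = +0.9258; +0.9258 ∉ [0.1, 0.5) → out
#3 (1,10): internal coord 1 + (10)·τ' = -0.9258; -0.9258 ∉ [0.1, 0.5) → out
#4 (1,-4): internal coord 1 + (-4)·τ' = +1.7703; +1.7703 ∉ [0.1, 0.5) → out
#5 (0,6): internal coord 0 + (6)·τ' = -1.1555; -1.1555 ∉ [0.1, 0.5) → out

none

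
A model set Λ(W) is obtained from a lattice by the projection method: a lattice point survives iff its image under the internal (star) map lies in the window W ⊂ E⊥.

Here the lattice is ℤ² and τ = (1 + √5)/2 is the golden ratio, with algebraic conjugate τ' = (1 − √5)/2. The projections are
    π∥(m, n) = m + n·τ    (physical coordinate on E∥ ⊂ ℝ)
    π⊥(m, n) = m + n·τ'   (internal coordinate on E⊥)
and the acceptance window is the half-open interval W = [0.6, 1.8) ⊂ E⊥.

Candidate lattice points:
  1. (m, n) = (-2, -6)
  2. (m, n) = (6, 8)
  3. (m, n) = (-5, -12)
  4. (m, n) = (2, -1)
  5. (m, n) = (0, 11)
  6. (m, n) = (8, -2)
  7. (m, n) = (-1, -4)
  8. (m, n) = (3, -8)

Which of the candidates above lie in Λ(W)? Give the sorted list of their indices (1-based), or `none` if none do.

Numerically τ ≈ 1.6180 and τ' = −1/τ ≈ -0.6180.
candidate 1: (m,n)=(-2,-6) → π∥ = -2-6·τ ≈ -11.7082, π⊥ = -2-6·τ' ≈ 1.7082 ∈ [0.6, 1.8) ⇒ IN Λ
candidate 2: (m,n)=(6,8) → π∥ = 6+8·τ ≈ 18.9443, π⊥ = 6+8·τ' ≈ 1.0557 ∈ [0.6, 1.8) ⇒ IN Λ
candidate 3: (m,n)=(-5,-12) → π∥ = -5-12·τ ≈ -24.4164, π⊥ = -5-12·τ' ≈ 2.4164 ∉ [0.6, 1.8) ⇒ out
candidate 4: (m,n)=(2,-1) → π∥ = 2-1·τ ≈ 0.3820, π⊥ = 2-1·τ' ≈ 2.6180 ∉ [0.6, 1.8) ⇒ out
candidate 5: (m,n)=(0,11) → π∥ = 0+11·τ ≈ 17.7984, π⊥ = 0+11·τ' ≈ -6.7984 ∉ [0.6, 1.8) ⇒ out
candidate 6: (m,n)=(8,-2) → π∥ = 8-2·τ ≈ 4.7639, π⊥ = 8-2·τ' ≈ 9.2361 ∉ [0.6, 1.8) ⇒ out
candidate 7: (m,n)=(-1,-4) → π∥ = -1-4·τ ≈ -7.4721, π⊥ = -1-4·τ' ≈ 1.4721 ∈ [0.6, 1.8) ⇒ IN Λ
candidate 8: (m,n)=(3,-8) → π∥ = 3-8·τ ≈ -9.9443, π⊥ = 3-8·τ' ≈ 7.9443 ∉ [0.6, 1.8) ⇒ out

1, 2, 7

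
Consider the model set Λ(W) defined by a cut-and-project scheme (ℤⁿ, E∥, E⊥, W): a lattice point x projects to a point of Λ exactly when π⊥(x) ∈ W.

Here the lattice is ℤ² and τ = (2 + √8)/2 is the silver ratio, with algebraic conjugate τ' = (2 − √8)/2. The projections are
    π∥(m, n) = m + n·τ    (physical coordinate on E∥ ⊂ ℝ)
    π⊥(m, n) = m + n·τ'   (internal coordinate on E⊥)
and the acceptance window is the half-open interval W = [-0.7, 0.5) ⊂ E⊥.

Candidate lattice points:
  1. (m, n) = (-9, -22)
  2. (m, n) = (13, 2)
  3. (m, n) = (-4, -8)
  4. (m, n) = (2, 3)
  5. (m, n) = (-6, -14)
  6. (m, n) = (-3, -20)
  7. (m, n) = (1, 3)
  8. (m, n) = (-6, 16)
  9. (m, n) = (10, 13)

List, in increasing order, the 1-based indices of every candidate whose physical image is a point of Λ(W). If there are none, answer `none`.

Compute τ' = (2−√8)/2 = -0.41421, so π⊥(m,n) = m -0.41421·n.
candidate 1: (m,n)=(-9,-22) → π∥ = -9-22·τ ≈ -62.11270, π⊥ = -9-22·τ' ≈ 0.11270 ∈ [-0.7, 0.5) ⇒ IN Λ
candidate 2: (m,n)=(13,2) → π∥ = 13+2·τ ≈ 17.82843, π⊥ = 13+2·τ' ≈ 12.17157 ∉ [-0.7, 0.5) ⇒ out
candidate 3: (m,n)=(-4,-8) → π∥ = -4-8·τ ≈ -23.31371, π⊥ = -4-8·τ' ≈ -0.68629 ∈ [-0.7, 0.5) ⇒ IN Λ
candidate 4: (m,n)=(2,3) → π∥ = 2+3·τ ≈ 9.24264, π⊥ = 2+3·τ' ≈ 0.75736 ∉ [-0.7, 0.5) ⇒ out
candidate 5: (m,n)=(-6,-14) → π∥ = -6-14·τ ≈ -39.79899, π⊥ = -6-14·τ' ≈ -0.20101 ∈ [-0.7, 0.5) ⇒ IN Λ
candidate 6: (m,n)=(-3,-20) → π∥ = -3-20·τ ≈ -51.28427, π⊥ = -3-20·τ' ≈ 5.28427 ∉ [-0.7, 0.5) ⇒ out
candidate 7: (m,n)=(1,3) → π∥ = 1+3·τ ≈ 8.24264, π⊥ = 1+3·τ' ≈ -0.24264 ∈ [-0.7, 0.5) ⇒ IN Λ
candidate 8: (m,n)=(-6,16) → π∥ = -6+16·τ ≈ 32.62742, π⊥ = -6+16·τ' ≈ -12.62742 ∉ [-0.7, 0.5) ⇒ out
candidate 9: (m,n)=(10,13) → π∥ = 10+13·τ ≈ 41.38478, π⊥ = 10+13·τ' ≈ 4.61522 ∉ [-0.7, 0.5) ⇒ out

1, 3, 5, 7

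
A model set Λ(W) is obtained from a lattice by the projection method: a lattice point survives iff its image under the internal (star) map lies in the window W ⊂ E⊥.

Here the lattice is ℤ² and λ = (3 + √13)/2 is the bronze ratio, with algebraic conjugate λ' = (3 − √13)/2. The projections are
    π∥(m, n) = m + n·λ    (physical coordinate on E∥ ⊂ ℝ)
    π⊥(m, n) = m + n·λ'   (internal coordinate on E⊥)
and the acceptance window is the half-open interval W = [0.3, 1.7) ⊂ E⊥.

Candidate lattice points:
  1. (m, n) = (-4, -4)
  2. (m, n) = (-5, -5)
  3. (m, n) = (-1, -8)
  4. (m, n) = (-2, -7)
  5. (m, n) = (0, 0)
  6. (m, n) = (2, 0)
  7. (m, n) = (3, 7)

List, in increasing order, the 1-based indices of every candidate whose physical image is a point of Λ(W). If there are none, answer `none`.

3, 7

λ' = (3−√13)/2 ≈ -0.302776.
#1 (-4,-4): internal coord -4 + (-4)·λ' = -2.788897; -2.788897 ∉ [0.3, 1.7) → out
#2 (-5,-5): internal coord -5 + (-5)·λ' = -3.486122; -3.486122 ∉ [0.3, 1.7) → out
#3 (-1,-8): internal coord -1 + (-8)·λ' = +1.422205; +1.422205 ∈ [0.3, 1.7) → IN Λ
#4 (-2,-7): internal coord -2 + (-7)·λ' = +0.119429; +0.119429 ∉ [0.3, 1.7) → out
#5 (0,0): internal coord 0 + (0)·λ' = +0.000000; +0.000000 ∉ [0.3, 1.7) → out
#6 (2,0): internal coord 2 + (0)·λ' = +2.000000; +2.000000 ∉ [0.3, 1.7) → out
#7 (3,7): internal coord 3 + (7)·λ' = +0.880571; +0.880571 ∈ [0.3, 1.7) → IN Λ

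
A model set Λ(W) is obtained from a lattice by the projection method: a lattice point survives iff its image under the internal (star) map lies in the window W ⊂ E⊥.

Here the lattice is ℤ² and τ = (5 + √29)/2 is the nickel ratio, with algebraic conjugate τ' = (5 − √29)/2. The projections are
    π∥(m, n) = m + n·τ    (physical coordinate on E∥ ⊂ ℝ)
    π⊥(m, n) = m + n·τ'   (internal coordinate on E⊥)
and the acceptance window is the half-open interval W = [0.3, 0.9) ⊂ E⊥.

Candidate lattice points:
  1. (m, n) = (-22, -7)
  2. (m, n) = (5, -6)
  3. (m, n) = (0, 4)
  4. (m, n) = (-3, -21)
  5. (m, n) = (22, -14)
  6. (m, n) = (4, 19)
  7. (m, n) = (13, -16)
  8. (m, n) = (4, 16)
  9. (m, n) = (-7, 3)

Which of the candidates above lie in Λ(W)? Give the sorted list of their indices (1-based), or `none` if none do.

6

τ' = (5−√29)/2 ≈ -0.19258.
#1 (-22,-7): internal coord -22 + (-7)·τ' = -20.65192; -20.65192 ∉ [0.3, 0.9) → out
#2 (5,-6): internal coord 5 + (-6)·τ' = +6.15549; +6.15549 ∉ [0.3, 0.9) → out
#3 (0,4): internal coord 0 + (4)·τ' = -0.77033; -0.77033 ∉ [0.3, 0.9) → out
#4 (-3,-21): internal coord -3 + (-21)·τ' = +1.04423; +1.04423 ∉ [0.3, 0.9) → out
#5 (22,-14): internal coord 22 + (-14)·τ' = +24.69615; +24.69615 ∉ [0.3, 0.9) → out
#6 (4,19): internal coord 4 + (19)·τ' = +0.34093; +0.34093 ∈ [0.3, 0.9) → IN Λ
#7 (13,-16): internal coord 13 + (-16)·τ' = +16.08132; +16.08132 ∉ [0.3, 0.9) → out
#8 (4,16): internal coord 4 + (16)·τ' = +0.91868; +0.91868 ∉ [0.3, 0.9) → out
#9 (-7,3): internal coord -7 + (3)·τ' = -7.57775; -7.57775 ∉ [0.3, 0.9) → out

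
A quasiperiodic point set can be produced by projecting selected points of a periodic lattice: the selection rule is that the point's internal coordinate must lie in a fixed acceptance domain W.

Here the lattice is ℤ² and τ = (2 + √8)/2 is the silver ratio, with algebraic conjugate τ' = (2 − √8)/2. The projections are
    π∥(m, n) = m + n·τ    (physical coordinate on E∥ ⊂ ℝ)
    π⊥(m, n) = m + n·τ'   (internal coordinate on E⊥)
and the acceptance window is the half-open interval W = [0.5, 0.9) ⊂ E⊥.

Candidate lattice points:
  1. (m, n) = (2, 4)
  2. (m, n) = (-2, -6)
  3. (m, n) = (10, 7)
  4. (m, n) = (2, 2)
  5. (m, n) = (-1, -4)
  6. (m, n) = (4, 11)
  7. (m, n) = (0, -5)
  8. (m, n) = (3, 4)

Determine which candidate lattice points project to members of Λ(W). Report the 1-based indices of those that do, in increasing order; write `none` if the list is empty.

5

τ' = (2−√8)/2 ≈ -0.414214.
[1] lift (2,4): star map gives 0.343146; window check 0.5 ≤ 0.343146 < 0.9 is false → out
[2] lift (-2,-6): star map gives 0.485281; window check 0.5 ≤ 0.485281 < 0.9 is false → out
[3] lift (10,7): star map gives 7.100505; window check 0.5 ≤ 7.100505 < 0.9 is false → out
[4] lift (2,2): star map gives 1.171573; window check 0.5 ≤ 1.171573 < 0.9 is false → out
[5] lift (-1,-4): star map gives 0.656854; window check 0.5 ≤ 0.656854 < 0.9 is true → IN Λ
[6] lift (4,11): star map gives -0.556349; window check 0.5 ≤ -0.556349 < 0.9 is false → out
[7] lift (0,-5): star map gives 2.071068; window check 0.5 ≤ 2.071068 < 0.9 is false → out
[8] lift (3,4): star map gives 1.343146; window check 0.5 ≤ 1.343146 < 0.9 is false → out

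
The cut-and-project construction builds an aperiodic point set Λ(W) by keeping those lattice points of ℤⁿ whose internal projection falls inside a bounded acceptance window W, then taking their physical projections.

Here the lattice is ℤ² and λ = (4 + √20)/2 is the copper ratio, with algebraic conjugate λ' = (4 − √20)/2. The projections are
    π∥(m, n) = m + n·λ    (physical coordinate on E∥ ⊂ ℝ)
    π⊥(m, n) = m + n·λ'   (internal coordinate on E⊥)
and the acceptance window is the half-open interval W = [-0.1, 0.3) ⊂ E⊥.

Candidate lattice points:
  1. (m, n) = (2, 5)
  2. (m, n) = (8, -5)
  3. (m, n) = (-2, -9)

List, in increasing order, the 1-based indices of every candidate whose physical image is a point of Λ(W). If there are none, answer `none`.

λ' = (4−√20)/2 ≈ -0.2361.
[1] lift (2,5): star map gives 0.8197; window check -0.1 ≤ 0.8197 < 0.3 is false → out
[2] lift (8,-5): star map gives 9.1803; window check -0.1 ≤ 9.1803 < 0.3 is false → out
[3] lift (-2,-9): star map gives 0.1246; window check -0.1 ≤ 0.1246 < 0.3 is true → IN Λ

3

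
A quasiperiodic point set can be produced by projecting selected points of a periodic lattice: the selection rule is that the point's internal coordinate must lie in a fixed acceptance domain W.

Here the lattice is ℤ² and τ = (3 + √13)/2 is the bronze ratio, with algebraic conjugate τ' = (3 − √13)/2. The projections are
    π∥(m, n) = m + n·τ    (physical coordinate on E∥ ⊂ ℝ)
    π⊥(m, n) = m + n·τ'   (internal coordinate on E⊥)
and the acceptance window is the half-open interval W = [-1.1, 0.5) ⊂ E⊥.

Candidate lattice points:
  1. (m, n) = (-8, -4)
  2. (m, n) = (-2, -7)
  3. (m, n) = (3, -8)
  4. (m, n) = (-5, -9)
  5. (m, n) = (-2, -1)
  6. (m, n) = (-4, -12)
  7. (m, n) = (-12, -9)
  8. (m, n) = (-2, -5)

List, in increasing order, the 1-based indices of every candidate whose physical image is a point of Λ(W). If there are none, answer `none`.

2, 6, 8

Numerically τ ≈ 3.30278 and τ' = −1/τ ≈ -0.30278.
candidate 1: (m,n)=(-8,-4) → π∥ = -8-4·τ ≈ -21.21110, π⊥ = -8-4·τ' ≈ -6.78890 ∉ [-1.1, 0.5) ⇒ out
candidate 2: (m,n)=(-2,-7) → π∥ = -2-7·τ ≈ -25.11943, π⊥ = -2-7·τ' ≈ 0.11943 ∈ [-1.1, 0.5) ⇒ IN Λ
candidate 3: (m,n)=(3,-8) → π∥ = 3-8·τ ≈ -23.42221, π⊥ = 3-8·τ' ≈ 5.42221 ∉ [-1.1, 0.5) ⇒ out
candidate 4: (m,n)=(-5,-9) → π∥ = -5-9·τ ≈ -34.72498, π⊥ = -5-9·τ' ≈ -2.27502 ∉ [-1.1, 0.5) ⇒ out
candidate 5: (m,n)=(-2,-1) → π∥ = -2-1·τ ≈ -5.30278, π⊥ = -2-1·τ' ≈ -1.69722 ∉ [-1.1, 0.5) ⇒ out
candidate 6: (m,n)=(-4,-12) → π∥ = -4-12·τ ≈ -43.63331, π⊥ = -4-12·τ' ≈ -0.36669 ∈ [-1.1, 0.5) ⇒ IN Λ
candidate 7: (m,n)=(-12,-9) → π∥ = -12-9·τ ≈ -41.72498, π⊥ = -12-9·τ' ≈ -9.27502 ∉ [-1.1, 0.5) ⇒ out
candidate 8: (m,n)=(-2,-5) → π∥ = -2-5·τ ≈ -18.51388, π⊥ = -2-5·τ' ≈ -0.48612 ∈ [-1.1, 0.5) ⇒ IN Λ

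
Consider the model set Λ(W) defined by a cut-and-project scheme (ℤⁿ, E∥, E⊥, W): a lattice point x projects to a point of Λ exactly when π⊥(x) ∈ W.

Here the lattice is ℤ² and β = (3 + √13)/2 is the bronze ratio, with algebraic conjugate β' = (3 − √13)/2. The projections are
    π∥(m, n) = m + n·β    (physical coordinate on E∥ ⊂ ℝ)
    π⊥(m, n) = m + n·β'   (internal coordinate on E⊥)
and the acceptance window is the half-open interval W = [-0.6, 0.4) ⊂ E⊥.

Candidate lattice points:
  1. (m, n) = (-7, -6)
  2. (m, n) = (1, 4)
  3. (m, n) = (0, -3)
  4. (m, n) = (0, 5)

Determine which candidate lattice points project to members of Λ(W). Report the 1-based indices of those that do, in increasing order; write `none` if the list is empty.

2

Compute β' = (3−√13)/2 = -0.3028, so π⊥(m,n) = m -0.3028·n.
#1 (-7,-6): internal coord -7 + (-6)·β' = -5.1833; -5.1833 ∉ [-0.6, 0.4) → out
#2 (1,4): internal coord 1 + (4)·β' = -0.2111; -0.2111 ∈ [-0.6, 0.4) → IN Λ
#3 (0,-3): internal coord 0 + (-3)·β' = +0.9083; +0.9083 ∉ [-0.6, 0.4) → out
#4 (0,5): internal coord 0 + (5)·β' = -1.5139; -1.5139 ∉ [-0.6, 0.4) → out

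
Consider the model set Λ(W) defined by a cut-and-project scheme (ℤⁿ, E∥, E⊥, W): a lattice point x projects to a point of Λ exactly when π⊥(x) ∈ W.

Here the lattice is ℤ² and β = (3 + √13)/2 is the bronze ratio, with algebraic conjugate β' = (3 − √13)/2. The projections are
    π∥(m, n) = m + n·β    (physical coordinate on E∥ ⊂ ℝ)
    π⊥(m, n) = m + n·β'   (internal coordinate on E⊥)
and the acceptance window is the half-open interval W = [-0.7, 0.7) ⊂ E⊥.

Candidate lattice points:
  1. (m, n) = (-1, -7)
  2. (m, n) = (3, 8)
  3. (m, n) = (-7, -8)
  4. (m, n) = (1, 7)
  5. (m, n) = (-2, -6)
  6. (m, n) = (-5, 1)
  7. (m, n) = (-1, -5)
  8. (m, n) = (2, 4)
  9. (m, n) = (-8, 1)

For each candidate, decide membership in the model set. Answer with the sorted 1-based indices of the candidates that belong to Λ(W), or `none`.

Compute β' = (3−√13)/2 = -0.30278, so π⊥(m,n) = m -0.30278·n.
candidate 1: (m,n)=(-1,-7) → π∥ = -1-7·β ≈ -24.11943, π⊥ = -1-7·β' ≈ 1.11943 ∉ [-0.7, 0.7) ⇒ out
candidate 2: (m,n)=(3,8) → π∥ = 3+8·β ≈ 29.42221, π⊥ = 3+8·β' ≈ 0.57779 ∈ [-0.7, 0.7) ⇒ IN Λ
candidate 3: (m,n)=(-7,-8) → π∥ = -7-8·β ≈ -33.42221, π⊥ = -7-8·β' ≈ -4.57779 ∉ [-0.7, 0.7) ⇒ out
candidate 4: (m,n)=(1,7) → π∥ = 1+7·β ≈ 24.11943, π⊥ = 1+7·β' ≈ -1.11943 ∉ [-0.7, 0.7) ⇒ out
candidate 5: (m,n)=(-2,-6) → π∥ = -2-6·β ≈ -21.81665, π⊥ = -2-6·β' ≈ -0.18335 ∈ [-0.7, 0.7) ⇒ IN Λ
candidate 6: (m,n)=(-5,1) → π∥ = -5+1·β ≈ -1.69722, π⊥ = -5+1·β' ≈ -5.30278 ∉ [-0.7, 0.7) ⇒ out
candidate 7: (m,n)=(-1,-5) → π∥ = -1-5·β ≈ -17.51388, π⊥ = -1-5·β' ≈ 0.51388 ∈ [-0.7, 0.7) ⇒ IN Λ
candidate 8: (m,n)=(2,4) → π∥ = 2+4·β ≈ 15.21110, π⊥ = 2+4·β' ≈ 0.78890 ∉ [-0.7, 0.7) ⇒ out
candidate 9: (m,n)=(-8,1) → π∥ = -8+1·β ≈ -4.69722, π⊥ = -8+1·β' ≈ -8.30278 ∉ [-0.7, 0.7) ⇒ out

2, 5, 7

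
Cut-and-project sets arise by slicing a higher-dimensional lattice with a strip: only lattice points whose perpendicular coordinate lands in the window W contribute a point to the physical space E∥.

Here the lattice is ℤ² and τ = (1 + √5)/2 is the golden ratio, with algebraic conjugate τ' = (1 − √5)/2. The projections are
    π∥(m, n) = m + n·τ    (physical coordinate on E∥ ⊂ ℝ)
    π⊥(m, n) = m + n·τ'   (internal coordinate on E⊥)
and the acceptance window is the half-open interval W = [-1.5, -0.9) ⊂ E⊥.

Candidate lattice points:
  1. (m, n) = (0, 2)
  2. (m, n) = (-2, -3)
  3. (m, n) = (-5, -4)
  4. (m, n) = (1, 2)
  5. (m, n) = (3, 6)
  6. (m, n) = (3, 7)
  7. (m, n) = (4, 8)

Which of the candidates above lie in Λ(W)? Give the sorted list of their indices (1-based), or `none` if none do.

τ' = (1−√5)/2 ≈ -0.61803.
[1] lift (0,2): star map gives -1.23607; window check -1.5 ≤ -1.23607 < -0.9 is true → IN Λ
[2] lift (-2,-3): star map gives -0.14590; window check -1.5 ≤ -0.14590 < -0.9 is false → out
[3] lift (-5,-4): star map gives -2.52786; window check -1.5 ≤ -2.52786 < -0.9 is false → out
[4] lift (1,2): star map gives -0.23607; window check -1.5 ≤ -0.23607 < -0.9 is false → out
[5] lift (3,6): star map gives -0.70820; window check -1.5 ≤ -0.70820 < -0.9 is false → out
[6] lift (3,7): star map gives -1.32624; window check -1.5 ≤ -1.32624 < -0.9 is true → IN Λ
[7] lift (4,8): star map gives -0.94427; window check -1.5 ≤ -0.94427 < -0.9 is true → IN Λ

1, 6, 7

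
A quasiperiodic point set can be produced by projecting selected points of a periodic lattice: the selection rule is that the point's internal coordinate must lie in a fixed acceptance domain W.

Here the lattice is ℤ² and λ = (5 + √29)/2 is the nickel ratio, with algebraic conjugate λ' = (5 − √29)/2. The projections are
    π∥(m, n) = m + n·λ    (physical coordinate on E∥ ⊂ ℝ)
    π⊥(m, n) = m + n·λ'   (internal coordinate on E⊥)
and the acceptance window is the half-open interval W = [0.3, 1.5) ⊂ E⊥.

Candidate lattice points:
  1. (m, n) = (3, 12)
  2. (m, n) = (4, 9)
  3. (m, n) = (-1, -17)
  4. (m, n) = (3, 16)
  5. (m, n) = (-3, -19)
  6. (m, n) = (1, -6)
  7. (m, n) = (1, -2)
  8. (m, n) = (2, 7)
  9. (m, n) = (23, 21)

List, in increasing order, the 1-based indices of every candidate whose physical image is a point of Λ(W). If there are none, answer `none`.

Numerically λ ≈ 5.1926 and λ' = −1/λ ≈ -0.1926.
[1] lift (3,12): star map gives 0.6890; window check 0.3 ≤ 0.6890 < 1.5 is true → IN Λ
[2] lift (4,9): star map gives 2.2668; window check 0.3 ≤ 2.2668 < 1.5 is false → out
[3] lift (-1,-17): star map gives 2.2739; window check 0.3 ≤ 2.2739 < 1.5 is false → out
[4] lift (3,16): star map gives -0.0813; window check 0.3 ≤ -0.0813 < 1.5 is false → out
[5] lift (-3,-19): star map gives 0.6591; window check 0.3 ≤ 0.6591 < 1.5 is true → IN Λ
[6] lift (1,-6): star map gives 2.1555; window check 0.3 ≤ 2.1555 < 1.5 is false → out
[7] lift (1,-2): star map gives 1.3852; window check 0.3 ≤ 1.3852 < 1.5 is true → IN Λ
[8] lift (2,7): star map gives 0.6519; window check 0.3 ≤ 0.6519 < 1.5 is true → IN Λ
[9] lift (23,21): star map gives 18.9558; window check 0.3 ≤ 18.9558 < 1.5 is false → out

1, 5, 7, 8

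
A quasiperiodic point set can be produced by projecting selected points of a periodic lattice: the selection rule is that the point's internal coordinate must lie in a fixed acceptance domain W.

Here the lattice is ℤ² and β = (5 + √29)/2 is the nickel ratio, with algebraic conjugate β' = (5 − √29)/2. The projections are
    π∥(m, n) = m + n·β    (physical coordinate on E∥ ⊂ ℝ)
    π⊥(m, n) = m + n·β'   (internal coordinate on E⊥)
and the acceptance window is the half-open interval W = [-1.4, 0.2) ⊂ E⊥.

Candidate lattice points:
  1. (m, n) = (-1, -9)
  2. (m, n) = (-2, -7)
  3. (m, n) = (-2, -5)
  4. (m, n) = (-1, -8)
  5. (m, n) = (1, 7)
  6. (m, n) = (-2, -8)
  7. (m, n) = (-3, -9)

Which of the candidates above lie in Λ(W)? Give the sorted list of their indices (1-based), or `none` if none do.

Numerically β ≈ 5.192582 and β' = −1/β ≈ -0.192582.
[1] lift (-1,-9): star map gives 0.733242; window check -1.4 ≤ 0.733242 < 0.2 is false → out
[2] lift (-2,-7): star map gives -0.651923; window check -1.4 ≤ -0.651923 < 0.2 is true → IN Λ
[3] lift (-2,-5): star map gives -1.037088; window check -1.4 ≤ -1.037088 < 0.2 is true → IN Λ
[4] lift (-1,-8): star map gives 0.540659; window check -1.4 ≤ 0.540659 < 0.2 is false → out
[5] lift (1,7): star map gives -0.348077; window check -1.4 ≤ -0.348077 < 0.2 is true → IN Λ
[6] lift (-2,-8): star map gives -0.459341; window check -1.4 ≤ -0.459341 < 0.2 is true → IN Λ
[7] lift (-3,-9): star map gives -1.266758; window check -1.4 ≤ -1.266758 < 0.2 is true → IN Λ

2, 3, 5, 6, 7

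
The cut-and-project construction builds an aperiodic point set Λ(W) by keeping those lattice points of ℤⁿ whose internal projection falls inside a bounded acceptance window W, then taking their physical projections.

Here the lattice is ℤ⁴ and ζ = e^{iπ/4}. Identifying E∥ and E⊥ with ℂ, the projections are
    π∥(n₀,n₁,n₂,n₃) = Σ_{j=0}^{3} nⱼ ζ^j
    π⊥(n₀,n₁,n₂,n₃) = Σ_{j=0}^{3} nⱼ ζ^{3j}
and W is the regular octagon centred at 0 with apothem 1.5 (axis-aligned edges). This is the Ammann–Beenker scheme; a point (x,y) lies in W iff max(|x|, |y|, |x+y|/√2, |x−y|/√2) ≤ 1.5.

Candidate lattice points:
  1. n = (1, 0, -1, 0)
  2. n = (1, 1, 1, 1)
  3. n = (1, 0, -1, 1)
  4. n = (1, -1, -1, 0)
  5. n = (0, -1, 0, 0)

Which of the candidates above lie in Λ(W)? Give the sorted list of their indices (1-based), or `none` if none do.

1, 2, 5

Internal map: ζ^{3j} for j=0..3 gives (1,0), (−√2/2,√2/2), (0,−1), (√2/2,√2/2).
#1 (1, 0, -1, 0): internal (1.0000, 1.0000); octagon support 1.4142 vs apothem 1.5 → ∈ W
#2 (1, 1, 1, 1): internal (1.0000, 0.4142); octagon support 1.0000 vs apothem 1.5 → ∈ W
#3 (1, 0, -1, 1): internal (1.7071, 1.7071); octagon support 2.4142 vs apothem 1.5 → ∉ W
#4 (1, -1, -1, 0): internal (1.7071, 0.2929); octagon support 1.7071 vs apothem 1.5 → ∉ W
#5 (0, -1, 0, 0): internal (0.7071, -0.7071); octagon support 1.0000 vs apothem 1.5 → ∈ W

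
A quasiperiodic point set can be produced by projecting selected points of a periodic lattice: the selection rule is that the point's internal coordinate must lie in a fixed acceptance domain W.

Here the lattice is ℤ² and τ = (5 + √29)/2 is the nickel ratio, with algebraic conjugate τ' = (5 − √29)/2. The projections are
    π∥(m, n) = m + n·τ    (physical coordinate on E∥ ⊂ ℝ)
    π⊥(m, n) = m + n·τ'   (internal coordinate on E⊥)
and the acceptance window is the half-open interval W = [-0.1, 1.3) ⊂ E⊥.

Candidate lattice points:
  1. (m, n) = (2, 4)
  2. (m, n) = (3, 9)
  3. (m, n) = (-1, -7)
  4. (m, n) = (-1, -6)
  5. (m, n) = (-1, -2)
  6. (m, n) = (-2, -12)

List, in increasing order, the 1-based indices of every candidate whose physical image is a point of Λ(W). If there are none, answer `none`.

1, 2, 3, 4, 6

τ' = (5−√29)/2 ≈ -0.192582.
#1 (2,4): internal coord 2 + (4)·τ' = +1.229670; +1.229670 ∈ [-0.1, 1.3) → IN Λ
#2 (3,9): internal coord 3 + (9)·τ' = +1.266758; +1.266758 ∈ [-0.1, 1.3) → IN Λ
#3 (-1,-7): internal coord -1 + (-7)·τ' = +0.348077; +0.348077 ∈ [-0.1, 1.3) → IN Λ
#4 (-1,-6): internal coord -1 + (-6)·τ' = +0.155494; +0.155494 ∈ [-0.1, 1.3) → IN Λ
#5 (-1,-2): internal coord -1 + (-2)·τ' = -0.614835; -0.614835 ∉ [-0.1, 1.3) → out
#6 (-2,-12): internal coord -2 + (-12)·τ' = +0.310989; +0.310989 ∈ [-0.1, 1.3) → IN Λ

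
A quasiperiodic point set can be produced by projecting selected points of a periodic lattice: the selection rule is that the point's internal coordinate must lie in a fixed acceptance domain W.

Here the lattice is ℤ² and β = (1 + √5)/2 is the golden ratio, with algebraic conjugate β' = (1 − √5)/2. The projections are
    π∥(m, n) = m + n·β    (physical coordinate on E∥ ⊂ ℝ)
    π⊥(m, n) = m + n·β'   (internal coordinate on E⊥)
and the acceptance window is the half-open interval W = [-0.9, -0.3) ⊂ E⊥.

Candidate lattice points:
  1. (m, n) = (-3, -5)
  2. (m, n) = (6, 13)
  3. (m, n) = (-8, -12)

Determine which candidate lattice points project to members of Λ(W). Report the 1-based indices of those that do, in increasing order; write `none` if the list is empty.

β' = (1−√5)/2 ≈ -0.61803.
#1 (-3,-5): internal coord -3 + (-5)·β' = +0.09017; +0.09017 ∉ [-0.9, -0.3) → out
#2 (6,13): internal coord 6 + (13)·β' = -2.03444; -2.03444 ∉ [-0.9, -0.3) → out
#3 (-8,-12): internal coord -8 + (-12)·β' = -0.58359; -0.58359 ∈ [-0.9, -0.3) → IN Λ

3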